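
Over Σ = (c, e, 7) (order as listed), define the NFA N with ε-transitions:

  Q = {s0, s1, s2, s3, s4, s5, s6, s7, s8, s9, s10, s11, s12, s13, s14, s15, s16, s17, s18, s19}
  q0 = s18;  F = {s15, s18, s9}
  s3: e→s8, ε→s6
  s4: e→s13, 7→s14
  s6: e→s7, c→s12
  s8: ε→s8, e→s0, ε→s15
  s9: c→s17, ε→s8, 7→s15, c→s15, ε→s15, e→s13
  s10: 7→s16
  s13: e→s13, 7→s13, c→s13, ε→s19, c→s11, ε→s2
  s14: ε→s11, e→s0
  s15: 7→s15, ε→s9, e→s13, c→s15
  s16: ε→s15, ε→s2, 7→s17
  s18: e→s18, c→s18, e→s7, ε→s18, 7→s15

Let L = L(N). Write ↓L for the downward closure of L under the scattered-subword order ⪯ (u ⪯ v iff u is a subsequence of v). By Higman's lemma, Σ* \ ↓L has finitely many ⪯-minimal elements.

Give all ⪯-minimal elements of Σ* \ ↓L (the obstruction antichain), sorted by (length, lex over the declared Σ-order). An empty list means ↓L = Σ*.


|Q|=20, |F|=3, |δ|=36 (12 ε).
min D↑ (3 st, q0=0, F={2}): 0:c→0,e→0,7→1 1:c→1,e→2,7→1 2:c→2,e→2,7→2 [Hopcroft].
'7e': run [11, 9, 5] end={s0,s11,s13,s19,s2} rej; 2/2 deletions ∈↓L.
1 words, ⪯-incomp.

A = [7e].


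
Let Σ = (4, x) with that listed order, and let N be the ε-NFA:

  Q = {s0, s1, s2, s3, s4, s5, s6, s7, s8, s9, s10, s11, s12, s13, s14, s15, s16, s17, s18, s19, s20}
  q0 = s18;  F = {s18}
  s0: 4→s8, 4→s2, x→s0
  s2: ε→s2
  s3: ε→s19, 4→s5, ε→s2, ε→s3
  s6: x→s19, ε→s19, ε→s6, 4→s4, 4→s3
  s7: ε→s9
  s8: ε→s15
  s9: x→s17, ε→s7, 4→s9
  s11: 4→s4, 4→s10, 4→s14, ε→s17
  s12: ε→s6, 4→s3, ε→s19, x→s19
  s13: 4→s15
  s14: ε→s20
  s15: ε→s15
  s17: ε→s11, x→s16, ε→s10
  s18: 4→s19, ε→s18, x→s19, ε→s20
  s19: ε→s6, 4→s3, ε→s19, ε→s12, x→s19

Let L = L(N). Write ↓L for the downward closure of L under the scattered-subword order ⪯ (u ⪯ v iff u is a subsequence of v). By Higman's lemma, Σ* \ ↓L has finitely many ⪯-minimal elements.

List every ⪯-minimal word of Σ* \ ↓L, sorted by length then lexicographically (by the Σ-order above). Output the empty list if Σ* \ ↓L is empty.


|Q|=21, |F|=1, |δ|=41 (21 ε).
min D↑ (2 st, q0=0, F={1}): 0:4→1,x→1 1:4→1,x→1 (ε-aug+det+¬).
'4': |S_i|=[9, 7] end={s12,s19,s2,s3,s4,s5,s6} ∉↓L; 1/1 del acc.
'x': N↓-sim [9, 7] end={s12,s19,s2,s3,s4,s5,s6} rej; 1/1 del acc.
2 words, ⪯-incomp.

min(Σ*\↓L) = [4, x].


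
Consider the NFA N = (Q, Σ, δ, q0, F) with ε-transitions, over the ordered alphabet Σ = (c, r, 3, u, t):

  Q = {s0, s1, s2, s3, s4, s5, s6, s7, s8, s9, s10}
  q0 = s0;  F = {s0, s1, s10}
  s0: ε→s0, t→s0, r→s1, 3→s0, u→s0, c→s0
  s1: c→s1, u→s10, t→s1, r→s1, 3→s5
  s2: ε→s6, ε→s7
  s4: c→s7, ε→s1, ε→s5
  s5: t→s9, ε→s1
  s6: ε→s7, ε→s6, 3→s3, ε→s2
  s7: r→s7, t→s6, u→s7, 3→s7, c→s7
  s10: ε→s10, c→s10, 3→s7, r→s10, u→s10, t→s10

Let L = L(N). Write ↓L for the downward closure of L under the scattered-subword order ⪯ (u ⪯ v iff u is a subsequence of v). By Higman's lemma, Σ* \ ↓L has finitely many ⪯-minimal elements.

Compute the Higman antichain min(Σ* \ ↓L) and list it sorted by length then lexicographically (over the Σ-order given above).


Antichain: [ru3].

|Q|=11, |F|=3, |δ|=33 (10 ε).
min D↑ (4 st, q0=0, F={3}): 0:c→0,r→1,3→0,u→0,t→0 1:c→1,r→1,3→1,u→2,t→1 2:c→2,r→2,3→3,u→2,t→2 3:c→3,r→3,3→3,u→3,t→3 (ε-aug+det+¬).
'ru3': run [9, 8, 5, 4] end={s2,s3,s6,s7} ∉↓L; 3/3 deletions ∈↓L.
1 obstructions.


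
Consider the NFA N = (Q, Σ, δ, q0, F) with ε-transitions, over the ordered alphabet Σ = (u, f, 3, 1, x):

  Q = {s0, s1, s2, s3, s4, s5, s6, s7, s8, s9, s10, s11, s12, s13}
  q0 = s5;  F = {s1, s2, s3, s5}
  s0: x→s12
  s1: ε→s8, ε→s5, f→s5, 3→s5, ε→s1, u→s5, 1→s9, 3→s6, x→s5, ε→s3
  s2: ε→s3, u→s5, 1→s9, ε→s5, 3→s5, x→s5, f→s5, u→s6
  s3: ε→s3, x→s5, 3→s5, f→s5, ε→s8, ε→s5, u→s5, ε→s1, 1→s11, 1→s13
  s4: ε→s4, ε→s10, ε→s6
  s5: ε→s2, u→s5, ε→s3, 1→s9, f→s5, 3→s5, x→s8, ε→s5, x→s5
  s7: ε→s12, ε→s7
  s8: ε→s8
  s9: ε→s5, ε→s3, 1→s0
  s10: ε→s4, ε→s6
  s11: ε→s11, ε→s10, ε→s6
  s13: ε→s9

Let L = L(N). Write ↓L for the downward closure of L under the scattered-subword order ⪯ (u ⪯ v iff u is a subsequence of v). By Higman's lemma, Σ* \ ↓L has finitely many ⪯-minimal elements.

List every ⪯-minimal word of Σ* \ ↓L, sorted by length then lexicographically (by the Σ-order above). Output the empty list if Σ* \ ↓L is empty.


|Q|=14, |F|=4, |δ|=53 (27 ε).
min D↑ (1 st, q0=0, F={}): 0:u→0,f→0,3→0,1→0,x→0 [Hopcroft].
L(D↑) = ∅; no obstructions.

A = [].


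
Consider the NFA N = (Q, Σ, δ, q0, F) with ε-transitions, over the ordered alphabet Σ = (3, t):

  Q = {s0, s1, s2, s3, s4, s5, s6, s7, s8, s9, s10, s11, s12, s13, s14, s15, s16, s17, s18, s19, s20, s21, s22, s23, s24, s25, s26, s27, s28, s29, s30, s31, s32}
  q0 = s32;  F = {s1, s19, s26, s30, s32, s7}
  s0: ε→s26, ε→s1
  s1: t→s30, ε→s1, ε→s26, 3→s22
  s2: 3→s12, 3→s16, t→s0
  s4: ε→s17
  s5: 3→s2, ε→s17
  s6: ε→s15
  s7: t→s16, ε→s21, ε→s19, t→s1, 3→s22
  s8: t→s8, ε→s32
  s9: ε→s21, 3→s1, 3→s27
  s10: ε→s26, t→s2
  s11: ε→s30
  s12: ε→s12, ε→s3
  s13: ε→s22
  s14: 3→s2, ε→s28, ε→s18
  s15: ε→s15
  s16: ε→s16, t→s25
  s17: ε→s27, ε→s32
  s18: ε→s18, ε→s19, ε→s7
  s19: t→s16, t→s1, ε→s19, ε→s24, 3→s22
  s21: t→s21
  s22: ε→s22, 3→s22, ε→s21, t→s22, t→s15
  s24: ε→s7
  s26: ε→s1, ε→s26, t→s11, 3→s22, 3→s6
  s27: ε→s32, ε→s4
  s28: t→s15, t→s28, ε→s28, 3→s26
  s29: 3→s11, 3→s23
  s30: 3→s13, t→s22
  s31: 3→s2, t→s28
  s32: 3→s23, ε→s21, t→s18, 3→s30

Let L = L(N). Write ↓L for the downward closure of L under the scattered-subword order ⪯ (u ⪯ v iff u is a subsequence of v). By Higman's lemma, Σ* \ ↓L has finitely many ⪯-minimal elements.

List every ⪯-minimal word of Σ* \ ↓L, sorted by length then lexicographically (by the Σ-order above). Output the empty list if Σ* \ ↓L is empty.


Antichain: [33, 3t, t3, tttt].

|Q|=33, |F|=6, |δ|=73 (36 ε).
min D↑ (5 st, q0=0, F={3}): 0:3→1,t→2 1:3→3,t→3 2:3→3,t→4 3:3→3,t→3 4:3→3,t→1 [Hopcroft].
'33': N↓-sim [17, 7, 4] end={s13,s15,s21,s22} ∉↓L; 2/2 single-dels accept.
'3t': N↓-sim [17, 7, 3] end={s15,s21,s22} rej; 2/2 del acc.
't3': N↓-sim [17, 15, 5] end={s13,s15,s21,s22,s6} ∉↓L; 2/2 single-dels accept.
'tttt': |S_i|=[17, 15, 11, 7, 3] end={s15,s21,s22} rej; 4/4 deletions ∈↓L.
4 words, ⪯-incomp.


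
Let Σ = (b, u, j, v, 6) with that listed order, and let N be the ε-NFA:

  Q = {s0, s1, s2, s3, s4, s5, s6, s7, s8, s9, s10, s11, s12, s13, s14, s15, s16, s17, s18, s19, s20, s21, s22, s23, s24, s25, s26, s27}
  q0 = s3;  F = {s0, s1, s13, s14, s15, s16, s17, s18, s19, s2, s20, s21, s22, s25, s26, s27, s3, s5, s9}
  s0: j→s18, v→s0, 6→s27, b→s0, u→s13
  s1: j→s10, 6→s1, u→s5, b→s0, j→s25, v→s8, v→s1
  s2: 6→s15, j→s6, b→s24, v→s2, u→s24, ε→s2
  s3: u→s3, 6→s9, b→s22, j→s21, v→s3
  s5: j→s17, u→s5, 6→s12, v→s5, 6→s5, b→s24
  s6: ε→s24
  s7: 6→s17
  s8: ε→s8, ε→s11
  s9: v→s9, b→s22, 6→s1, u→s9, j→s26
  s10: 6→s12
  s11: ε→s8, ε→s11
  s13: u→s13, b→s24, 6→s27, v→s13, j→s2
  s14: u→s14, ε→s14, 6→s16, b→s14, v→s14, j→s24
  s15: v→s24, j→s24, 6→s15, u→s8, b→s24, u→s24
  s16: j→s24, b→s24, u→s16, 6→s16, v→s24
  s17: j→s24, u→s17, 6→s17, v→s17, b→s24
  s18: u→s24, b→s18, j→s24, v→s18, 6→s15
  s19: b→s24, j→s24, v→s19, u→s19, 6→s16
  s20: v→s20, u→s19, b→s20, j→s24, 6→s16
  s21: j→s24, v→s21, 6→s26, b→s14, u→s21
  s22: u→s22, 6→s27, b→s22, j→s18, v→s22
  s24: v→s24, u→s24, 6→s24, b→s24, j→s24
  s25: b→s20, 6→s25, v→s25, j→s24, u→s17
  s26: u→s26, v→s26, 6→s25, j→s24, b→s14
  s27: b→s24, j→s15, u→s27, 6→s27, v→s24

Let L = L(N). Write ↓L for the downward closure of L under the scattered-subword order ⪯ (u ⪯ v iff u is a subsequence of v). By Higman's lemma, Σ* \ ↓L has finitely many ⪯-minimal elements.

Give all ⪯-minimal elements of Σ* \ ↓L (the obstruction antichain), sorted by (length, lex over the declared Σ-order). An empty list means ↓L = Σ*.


min(Σ*\↓L) = [jj, bju, b6b, b6v, 66ub].

|Q|=28, |F|=19, |δ|=113 (7 ε).
min D↑ (20 st, q0=0, F={7}): 0:b→1,u→0,j→2,v→0,6→3 1:b→1,u→1,j→4,v→1,6→5 2:b→6,u→2,j→7,v→2,6→8 3:b→1,u→3,j→8,v→3,6→9 4:b→4,u→7,j→7,v→4,6→10 5:b→7,u→5,j→10,v→7,6→5 6:b→6,u→6,j→7,v→6,6→11 7:b→7,u→7,j→7,v→7,6→7 8:b→6,u→8,j→7,v→8,6→12 9:b→13,u→14,j→12,v→9,6→9 10:b→7,u→7,j→7,v→7,6→10 11:b→7,u→11,j→7,v→7,6→11 12:b→15,u→16,j→7,v→12,6→12 13:b→13,u→17,j→4,v→13,6→5 14:b→7,u→14,j→16,v→14,6→14 15:b→15,u→18,j→7,v→15,6→11 16:b→7,u→16,j→7,v→16,6→16 17:b→7,u→17,j→19,v→17,6→5 18:b→7,u→18,j→7,v→18,6→11 19:b→7,u→7,j→7,v→19,6→10.
'jj': |S_i|=[25, 17, 2] end={s24,s6} ∉↓L; 2/2 del acc.
'bju': |S_i|=[25, 15, 7, 3] end={s11,s24,s8} — reject; 3/3 deletions ∈↓L.
'b6b': run [25, 15, 6, 1] end={s24} — reject; 3/3 deletions ∈↓L.
'b6v': |S_i|=[25, 15, 6, 1] end={s24} ∉↓L; 3/3 single-dels accept.
'66ub': |S_i|=[25, 23, 19, 13, 1] end={s24} rej; 4/4 single-dels accept.
5 words, ⪯-incomp.


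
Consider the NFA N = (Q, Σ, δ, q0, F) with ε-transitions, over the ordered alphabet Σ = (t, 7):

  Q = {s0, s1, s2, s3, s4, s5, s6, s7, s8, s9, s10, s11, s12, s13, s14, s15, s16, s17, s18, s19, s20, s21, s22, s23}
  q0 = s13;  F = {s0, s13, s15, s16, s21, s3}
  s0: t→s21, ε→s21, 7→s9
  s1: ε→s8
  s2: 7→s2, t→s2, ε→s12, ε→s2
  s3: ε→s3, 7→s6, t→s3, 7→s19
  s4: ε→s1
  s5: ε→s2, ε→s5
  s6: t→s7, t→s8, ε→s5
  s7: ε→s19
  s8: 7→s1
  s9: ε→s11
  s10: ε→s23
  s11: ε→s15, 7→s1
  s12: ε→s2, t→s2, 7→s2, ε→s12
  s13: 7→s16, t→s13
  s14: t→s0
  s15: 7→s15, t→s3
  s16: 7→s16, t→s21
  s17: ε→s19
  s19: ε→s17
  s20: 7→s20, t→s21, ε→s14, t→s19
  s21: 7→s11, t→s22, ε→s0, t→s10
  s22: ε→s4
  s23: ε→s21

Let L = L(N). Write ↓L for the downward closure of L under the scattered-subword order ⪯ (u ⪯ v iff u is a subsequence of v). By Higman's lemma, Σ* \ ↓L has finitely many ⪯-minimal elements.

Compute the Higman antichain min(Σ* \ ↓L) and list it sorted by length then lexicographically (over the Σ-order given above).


|Q|=24, |F|=6, |δ|=47 (21 ε).
min D↑ (6 st, q0=0, F={5}): 0:t→0,7→1 1:t→2,7→1 2:t→2,7→3 3:t→4,7→3 4:t→4,7→5 5:t→5,7→5.
'7t7t7': N↓-sim [21, 20, 19, 13, 10, 9] end={s1,s12,s17,s19,s2,s5,s6,s7,s8} — reject; 5/5 del acc.
1 words, ⪯-incomp.

min(Σ*\↓L) = [7t7t7].


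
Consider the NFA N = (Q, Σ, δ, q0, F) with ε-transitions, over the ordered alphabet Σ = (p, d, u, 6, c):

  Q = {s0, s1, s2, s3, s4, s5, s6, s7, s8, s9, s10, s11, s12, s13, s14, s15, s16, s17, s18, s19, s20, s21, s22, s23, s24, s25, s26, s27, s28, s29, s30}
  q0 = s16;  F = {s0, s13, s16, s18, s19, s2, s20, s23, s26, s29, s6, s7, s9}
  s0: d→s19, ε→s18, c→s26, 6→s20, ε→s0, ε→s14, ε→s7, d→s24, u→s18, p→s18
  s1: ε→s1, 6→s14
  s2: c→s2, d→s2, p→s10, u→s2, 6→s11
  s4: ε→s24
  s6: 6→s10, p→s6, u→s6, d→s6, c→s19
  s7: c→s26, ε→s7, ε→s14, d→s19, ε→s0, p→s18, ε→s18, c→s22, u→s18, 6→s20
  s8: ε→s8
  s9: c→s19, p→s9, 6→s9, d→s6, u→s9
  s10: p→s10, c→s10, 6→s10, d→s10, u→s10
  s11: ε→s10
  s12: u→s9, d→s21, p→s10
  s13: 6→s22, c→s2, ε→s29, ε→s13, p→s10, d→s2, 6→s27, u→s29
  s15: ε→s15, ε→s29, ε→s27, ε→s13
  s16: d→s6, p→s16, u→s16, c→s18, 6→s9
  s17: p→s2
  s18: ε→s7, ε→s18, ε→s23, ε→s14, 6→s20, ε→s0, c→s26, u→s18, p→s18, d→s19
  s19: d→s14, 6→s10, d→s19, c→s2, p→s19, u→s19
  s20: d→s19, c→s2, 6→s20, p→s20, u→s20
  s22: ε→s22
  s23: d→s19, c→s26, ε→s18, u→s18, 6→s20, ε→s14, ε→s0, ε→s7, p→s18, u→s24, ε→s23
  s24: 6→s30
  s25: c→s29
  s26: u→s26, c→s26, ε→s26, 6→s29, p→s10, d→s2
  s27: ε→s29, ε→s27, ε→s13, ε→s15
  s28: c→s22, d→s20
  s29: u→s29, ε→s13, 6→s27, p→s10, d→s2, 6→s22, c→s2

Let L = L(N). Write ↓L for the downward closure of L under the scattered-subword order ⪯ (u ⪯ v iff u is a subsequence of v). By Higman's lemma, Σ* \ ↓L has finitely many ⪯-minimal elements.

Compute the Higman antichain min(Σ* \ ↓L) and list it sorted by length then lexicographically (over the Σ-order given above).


Antichain: [d6, 6c6, ccp].

|Q|=31, |F|=13, |δ|=120 (35 ε).
min D↑ (10 st, q0=0, F={4}): 0:p→0,d→1,u→0,6→2,c→3 1:p→1,d→1,u→1,6→4,c→5 2:p→2,d→1,u→2,6→2,c→5 3:p→3,d→5,u→3,6→6,c→7 4:p→4,d→4,u→4,6→4,c→4 5:p→5,d→5,u→5,6→4,c→8 6:p→6,d→5,u→6,6→6,c→8 7:p→4,d→8,u→7,6→9,c→7 8:p→4,d→8,u→8,6→4,c→8 9:p→4,d→8,u→9,6→9,c→8.
'd6': |S_i|=[21, 8, 3] end={s10,s11,s30} — reject; 2/2 single-dels accept.
'6c6': N↓-sim [21, 14, 5, 2] end={s10,s11} rej; 3/3 deletions ∈↓L.
'ccp': run [21, 18, 9, 1] end={s10} rej; 3/3 deletions ∈↓L.
3 minimals (antichain).


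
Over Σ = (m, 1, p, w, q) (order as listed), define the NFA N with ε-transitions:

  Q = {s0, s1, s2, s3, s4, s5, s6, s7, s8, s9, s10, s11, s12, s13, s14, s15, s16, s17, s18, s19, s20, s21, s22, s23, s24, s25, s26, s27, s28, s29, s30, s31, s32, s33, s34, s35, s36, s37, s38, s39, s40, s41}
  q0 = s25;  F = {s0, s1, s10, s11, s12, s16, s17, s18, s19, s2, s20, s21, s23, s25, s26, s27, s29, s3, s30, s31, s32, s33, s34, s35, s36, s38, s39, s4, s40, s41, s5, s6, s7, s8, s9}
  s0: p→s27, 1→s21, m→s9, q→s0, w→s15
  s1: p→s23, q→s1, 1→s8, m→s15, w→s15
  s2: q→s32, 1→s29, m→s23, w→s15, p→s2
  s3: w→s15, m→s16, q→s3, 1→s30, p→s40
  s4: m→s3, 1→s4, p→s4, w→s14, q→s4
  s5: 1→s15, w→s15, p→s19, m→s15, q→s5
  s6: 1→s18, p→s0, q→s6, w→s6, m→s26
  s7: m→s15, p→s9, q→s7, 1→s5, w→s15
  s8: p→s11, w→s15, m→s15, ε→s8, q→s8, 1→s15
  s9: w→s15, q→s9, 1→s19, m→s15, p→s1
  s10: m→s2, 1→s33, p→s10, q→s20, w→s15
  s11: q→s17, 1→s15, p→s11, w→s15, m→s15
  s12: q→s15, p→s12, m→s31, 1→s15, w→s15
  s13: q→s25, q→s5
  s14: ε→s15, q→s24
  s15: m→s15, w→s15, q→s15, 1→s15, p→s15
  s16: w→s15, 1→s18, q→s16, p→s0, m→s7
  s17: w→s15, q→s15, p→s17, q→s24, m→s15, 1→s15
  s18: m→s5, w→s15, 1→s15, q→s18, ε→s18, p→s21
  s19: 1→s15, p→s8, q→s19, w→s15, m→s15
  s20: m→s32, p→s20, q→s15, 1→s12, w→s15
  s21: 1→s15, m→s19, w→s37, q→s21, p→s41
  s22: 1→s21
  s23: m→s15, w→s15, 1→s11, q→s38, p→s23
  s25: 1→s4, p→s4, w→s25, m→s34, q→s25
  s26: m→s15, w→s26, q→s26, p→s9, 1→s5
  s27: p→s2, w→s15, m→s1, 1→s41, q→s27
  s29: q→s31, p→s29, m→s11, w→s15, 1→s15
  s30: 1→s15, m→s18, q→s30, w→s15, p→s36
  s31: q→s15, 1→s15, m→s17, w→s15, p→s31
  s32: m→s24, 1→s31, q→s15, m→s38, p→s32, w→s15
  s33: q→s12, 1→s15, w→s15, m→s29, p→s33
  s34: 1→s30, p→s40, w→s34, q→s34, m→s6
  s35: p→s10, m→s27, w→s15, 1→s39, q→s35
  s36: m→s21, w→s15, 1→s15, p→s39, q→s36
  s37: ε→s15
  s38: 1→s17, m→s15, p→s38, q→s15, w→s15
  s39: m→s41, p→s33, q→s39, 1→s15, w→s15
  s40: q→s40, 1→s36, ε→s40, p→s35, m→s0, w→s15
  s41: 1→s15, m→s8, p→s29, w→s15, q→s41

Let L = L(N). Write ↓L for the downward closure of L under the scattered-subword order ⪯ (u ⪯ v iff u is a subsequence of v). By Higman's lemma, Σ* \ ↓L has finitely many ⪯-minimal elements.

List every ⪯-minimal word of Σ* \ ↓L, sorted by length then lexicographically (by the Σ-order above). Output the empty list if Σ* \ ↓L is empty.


|Q|=42, |F|=35, |δ|=191 (5 ε).
min D↑ (36 st, q0=0, F={7}): 0:m→1,1→2,p→2,w→0,q→0 1:m→3,1→4,p→5,w→1,q→1 2:m→6,1→2,p→2,w→7,q→2 3:m→8,1→9,p→10,w→3,q→3 4:m→9,1→7,p→11,w→7,q→4 5:m→10,1→11,p→12,w→7,q→5 6:m→13,1→4,p→5,w→7,q→6 7:m→7,1→7,p→7,w→7,q→7 8:m→7,1→14,p→15,w→8,q→8 9:m→14,1→7,p→16,w→7,q→9 10:m→15,1→16,p→17,w→7,q→10 11:m→16,1→7,p→18,w→7,q→11 12:m→17,1→18,p→19,w→7,q→12 13:m→20,1→9,p→10,w→7,q→13 14:m→7,1→7,p→21,w→7,q→14 15:m→7,1→21,p→22,w→7,q→15 16:m→21,1→7,p→23,w→7,q→16 17:m→22,1→23,p→24,w→7,q→17 18:m→23,1→7,p→25,w→7,q→18 19:m→24,1→25,p→19,w→7,q→26 20:m→7,1→14,p→15,w→7,q→20 21:m→7,1→7,p→27,w→7,q→21 22:m→7,1→27,p→28,w→7,q→22 23:m→27,1→7,p→29,w→7,q→23 24:m→28,1→29,p→24,w→7,q→30 25:m→29,1→7,p→25,w→7,q→31 26:m→30,1→31,p→26,w→7,q→7 27:m→7,1→7,p→32,w→7,q→27 28:m→7,1→32,p→28,w→7,q→33 29:m→32,1→7,p→29,w→7,q→34 30:m→33,1→34,p→30,w→7,q→7 31:m→34,1→7,p→31,w→7,q→7 32:m→7,1→7,p→32,w→7,q→35 33:m→7,1→35,p→33,w→7,q→7 34:m→35,1→7,p→34,w→7,q→7 35:m→7,1→7,p→35,w→7,q→7 [Hopcroft].
'1w': run [39, 35, 4] end={s14,s15,s24,s37} ∉↓L; 2/2 deletions ∈↓L.
'pw': |S_i|=[39, 35, 4] end={s14,s15,s24,s37} — reject; 2/2 deletions ∈↓L.
'm11': run [39, 36, 18, 1] end={s15} ∉↓L; 3/3 single-dels accept.
'mmmm': N↓-sim [39, 36, 25, 13, 1] end={s15} rej; 4/4 deletions ∈↓L.
'mpppqq': N↓-sim [39, 36, 27, 20, 14, 8, 2] end={s15,s24} — reject; 6/6 del acc.
5 minimals (antichain).

A = [1w, pw, m11, mmmm, mpppqq].


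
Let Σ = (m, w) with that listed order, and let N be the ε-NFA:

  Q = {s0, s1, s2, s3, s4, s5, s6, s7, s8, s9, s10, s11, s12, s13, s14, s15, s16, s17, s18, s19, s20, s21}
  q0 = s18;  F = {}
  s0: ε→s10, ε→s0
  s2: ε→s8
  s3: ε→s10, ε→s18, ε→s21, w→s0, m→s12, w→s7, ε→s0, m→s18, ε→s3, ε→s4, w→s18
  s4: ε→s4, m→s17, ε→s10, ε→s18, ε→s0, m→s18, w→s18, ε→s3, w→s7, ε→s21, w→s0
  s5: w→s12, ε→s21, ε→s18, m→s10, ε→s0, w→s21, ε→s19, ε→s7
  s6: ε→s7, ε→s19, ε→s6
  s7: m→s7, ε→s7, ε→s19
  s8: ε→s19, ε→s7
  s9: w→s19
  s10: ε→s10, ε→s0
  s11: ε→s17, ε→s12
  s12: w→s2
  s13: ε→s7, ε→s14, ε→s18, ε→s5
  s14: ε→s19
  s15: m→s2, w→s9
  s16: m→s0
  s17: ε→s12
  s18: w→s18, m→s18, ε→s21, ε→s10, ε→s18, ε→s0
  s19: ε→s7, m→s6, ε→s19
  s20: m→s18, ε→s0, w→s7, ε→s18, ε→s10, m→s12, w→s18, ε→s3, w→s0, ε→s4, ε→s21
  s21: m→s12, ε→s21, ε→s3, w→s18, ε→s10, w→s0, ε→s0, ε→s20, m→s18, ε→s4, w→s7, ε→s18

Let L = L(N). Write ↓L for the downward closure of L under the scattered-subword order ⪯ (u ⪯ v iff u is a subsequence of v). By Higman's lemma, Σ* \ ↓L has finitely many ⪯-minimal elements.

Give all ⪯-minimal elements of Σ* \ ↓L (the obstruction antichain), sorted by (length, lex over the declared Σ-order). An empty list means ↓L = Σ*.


min(Σ*\↓L) = [ε].

|Q|=22, |F|=0, |δ|=88 (56 ε).
min D↑ (1 st, q0=0, F={0}): 0:m→0,w→0.
ε ∈ L(D↑) — L = ∅.


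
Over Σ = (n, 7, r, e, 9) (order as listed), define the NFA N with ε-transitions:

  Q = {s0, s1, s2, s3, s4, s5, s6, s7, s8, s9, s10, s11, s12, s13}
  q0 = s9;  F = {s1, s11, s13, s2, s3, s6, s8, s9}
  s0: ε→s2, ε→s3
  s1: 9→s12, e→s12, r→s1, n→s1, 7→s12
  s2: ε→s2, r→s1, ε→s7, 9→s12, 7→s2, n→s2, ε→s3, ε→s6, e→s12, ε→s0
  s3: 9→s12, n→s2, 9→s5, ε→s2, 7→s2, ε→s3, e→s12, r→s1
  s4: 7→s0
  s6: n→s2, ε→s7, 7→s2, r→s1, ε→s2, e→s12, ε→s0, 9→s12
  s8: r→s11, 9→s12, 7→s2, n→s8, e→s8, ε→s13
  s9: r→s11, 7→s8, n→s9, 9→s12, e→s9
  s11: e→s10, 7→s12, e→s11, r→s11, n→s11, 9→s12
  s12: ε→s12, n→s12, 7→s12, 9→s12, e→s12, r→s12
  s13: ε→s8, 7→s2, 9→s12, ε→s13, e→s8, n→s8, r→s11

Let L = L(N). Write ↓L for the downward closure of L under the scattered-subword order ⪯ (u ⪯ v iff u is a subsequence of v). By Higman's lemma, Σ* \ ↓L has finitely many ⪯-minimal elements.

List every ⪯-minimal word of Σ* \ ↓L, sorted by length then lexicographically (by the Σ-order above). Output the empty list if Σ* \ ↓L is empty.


Antichain: [9, r7, 77e].

|Q|=14, |F|=8, |δ|=64 (16 ε).
min D↑ (6 st, q0=0, F={3}): 0:n→0,7→1,r→2,e→0,9→3 1:n→1,7→4,r→2,e→1,9→3 2:n→2,7→3,r→2,e→2,9→3 3:n→3,7→3,r→3,e→3,9→3 4:n→4,7→4,r→5,e→3,9→3 5:n→5,7→3,r→5,e→3,9→3 [Hopcroft].
'9': run [13, 2] end={s12,s5} — reject; 1/1 del acc.
'r7': N↓-sim [13, 4, 1] end={s12} — reject; 2/2 single-dels accept.
'77e': |S_i|=[13, 12, 8, 1] end={s12} rej; 3/3 single-dels accept.
3 words, ⪯-incomp.


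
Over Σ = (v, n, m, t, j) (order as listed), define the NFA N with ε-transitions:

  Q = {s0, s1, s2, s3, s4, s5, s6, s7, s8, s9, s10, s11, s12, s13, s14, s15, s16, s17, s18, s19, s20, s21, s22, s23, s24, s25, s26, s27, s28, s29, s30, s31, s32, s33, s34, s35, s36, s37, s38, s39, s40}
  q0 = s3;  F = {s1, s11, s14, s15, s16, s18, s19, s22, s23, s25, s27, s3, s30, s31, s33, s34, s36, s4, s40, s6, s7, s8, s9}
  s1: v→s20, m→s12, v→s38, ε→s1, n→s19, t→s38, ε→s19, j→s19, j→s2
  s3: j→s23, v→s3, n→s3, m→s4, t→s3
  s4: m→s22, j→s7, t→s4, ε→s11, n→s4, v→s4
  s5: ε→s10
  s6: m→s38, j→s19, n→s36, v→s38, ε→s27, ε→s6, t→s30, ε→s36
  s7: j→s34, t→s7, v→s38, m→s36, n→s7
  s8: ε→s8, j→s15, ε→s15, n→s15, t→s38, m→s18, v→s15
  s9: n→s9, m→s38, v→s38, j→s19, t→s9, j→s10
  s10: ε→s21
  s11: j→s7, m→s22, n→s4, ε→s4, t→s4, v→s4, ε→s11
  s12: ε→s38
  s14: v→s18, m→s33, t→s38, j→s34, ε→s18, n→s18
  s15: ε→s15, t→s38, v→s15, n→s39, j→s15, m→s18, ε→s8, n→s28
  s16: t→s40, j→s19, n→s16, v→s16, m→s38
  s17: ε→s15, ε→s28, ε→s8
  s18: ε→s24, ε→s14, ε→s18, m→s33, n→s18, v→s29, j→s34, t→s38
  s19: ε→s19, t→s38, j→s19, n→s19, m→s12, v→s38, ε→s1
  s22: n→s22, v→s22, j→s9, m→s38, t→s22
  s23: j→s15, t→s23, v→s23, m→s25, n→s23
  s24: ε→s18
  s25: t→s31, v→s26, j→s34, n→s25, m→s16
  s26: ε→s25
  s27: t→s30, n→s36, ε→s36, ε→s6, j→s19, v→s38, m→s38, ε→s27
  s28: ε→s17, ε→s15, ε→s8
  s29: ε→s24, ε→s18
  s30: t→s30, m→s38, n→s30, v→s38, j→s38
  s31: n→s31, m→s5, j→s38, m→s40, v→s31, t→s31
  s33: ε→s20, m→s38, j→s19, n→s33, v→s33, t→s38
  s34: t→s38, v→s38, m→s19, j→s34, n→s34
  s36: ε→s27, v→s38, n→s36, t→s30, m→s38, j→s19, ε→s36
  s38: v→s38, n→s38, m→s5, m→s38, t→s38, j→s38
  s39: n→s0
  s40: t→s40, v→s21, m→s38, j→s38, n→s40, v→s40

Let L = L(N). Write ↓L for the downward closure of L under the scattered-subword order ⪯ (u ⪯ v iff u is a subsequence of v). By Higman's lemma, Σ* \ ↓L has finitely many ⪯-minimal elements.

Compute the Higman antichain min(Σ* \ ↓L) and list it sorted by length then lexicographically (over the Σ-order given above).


|Q|=41, |F|=23, |δ|=165 (37 ε).
min D↑ (18 st, q0=0, F={7}): 0:v→0,n→0,m→1,t→0,j→2 1:v→1,n→1,m→3,t→1,j→4 2:v→2,n→2,m→5,t→2,j→6 3:v→3,n→3,m→7,t→3,j→8 4:v→7,n→4,m→9,t→4,j→10 5:v→5,n→5,m→11,t→12,j→10 6:v→6,n→6,m→13,t→7,j→6 7:v→7,n→7,m→7,t→7,j→7 8:v→7,n→8,m→7,t→8,j→14 9:v→7,n→9,m→7,t→15,j→14 10:v→7,n→10,m→14,t→7,j→10 11:v→11,n→11,m→7,t→16,j→14 12:v→12,n→12,m→16,t→12,j→7 13:v→13,n→13,m→17,t→7,j→10 14:v→7,n→14,m→7,t→7,j→14 15:v→7,n→15,m→7,t→15,j→7 16:v→16,n→16,m→7,t→16,j→7 17:v→17,n→17,m→7,t→7,j→14.
'mmm': |S_i|=[37, 29, 18, 5] end={s10,s12,s21,s38,s5} rej; 3/3 single-dels accept.
'mjv': N↓-sim [37, 29, 16, 5] end={s10,s20,s21,s38,s5} ∉↓L; 3/3 del acc.
'jjt': |S_i|=[37, 33, 21, 4] end={s10,s21,s38,s5} rej; 3/3 deletions ∈↓L.
'jmtj': |S_i|=[37, 33, 24, 7, 4] end={s10,s21,s38,s5} rej; 4/4 single-dels accept.
4 obstructions.

Antichain: [mmm, mjv, jjt, jmtj].


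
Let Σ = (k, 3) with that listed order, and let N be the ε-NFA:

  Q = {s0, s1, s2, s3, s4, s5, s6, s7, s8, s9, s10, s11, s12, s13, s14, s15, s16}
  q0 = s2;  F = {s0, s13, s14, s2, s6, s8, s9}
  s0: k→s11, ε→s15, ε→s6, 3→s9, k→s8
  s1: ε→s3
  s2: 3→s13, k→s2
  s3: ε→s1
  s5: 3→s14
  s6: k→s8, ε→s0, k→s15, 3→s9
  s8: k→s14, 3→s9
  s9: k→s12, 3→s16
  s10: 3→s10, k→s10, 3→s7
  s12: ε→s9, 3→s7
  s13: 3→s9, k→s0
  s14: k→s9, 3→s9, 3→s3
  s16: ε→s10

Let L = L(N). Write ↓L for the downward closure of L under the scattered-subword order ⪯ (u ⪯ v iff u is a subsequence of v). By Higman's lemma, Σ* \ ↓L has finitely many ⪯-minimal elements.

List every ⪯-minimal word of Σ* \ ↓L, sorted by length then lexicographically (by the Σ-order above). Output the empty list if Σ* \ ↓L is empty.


|Q|=17, |F|=7, |δ|=29 (7 ε).
min D↑ (7 st, q0=0, F={5}): 0:k→0,3→1 1:k→2,3→3 2:k→4,3→3 3:k→3,3→5 4:k→6,3→3 5:k→5,3→5 6:k→3,3→3.
'333': run [15, 14, 7, 3] end={s10,s16,s7} — reject; 3/3 deletions ∈↓L.
'3kkkk3': N↓-sim [15, 14, 13, 11, 8, 5, 3] end={s10,s16,s7} — reject; 6/6 del acc.
2 obstructions.

min(Σ*\↓L) = [333, 3kkkk3].


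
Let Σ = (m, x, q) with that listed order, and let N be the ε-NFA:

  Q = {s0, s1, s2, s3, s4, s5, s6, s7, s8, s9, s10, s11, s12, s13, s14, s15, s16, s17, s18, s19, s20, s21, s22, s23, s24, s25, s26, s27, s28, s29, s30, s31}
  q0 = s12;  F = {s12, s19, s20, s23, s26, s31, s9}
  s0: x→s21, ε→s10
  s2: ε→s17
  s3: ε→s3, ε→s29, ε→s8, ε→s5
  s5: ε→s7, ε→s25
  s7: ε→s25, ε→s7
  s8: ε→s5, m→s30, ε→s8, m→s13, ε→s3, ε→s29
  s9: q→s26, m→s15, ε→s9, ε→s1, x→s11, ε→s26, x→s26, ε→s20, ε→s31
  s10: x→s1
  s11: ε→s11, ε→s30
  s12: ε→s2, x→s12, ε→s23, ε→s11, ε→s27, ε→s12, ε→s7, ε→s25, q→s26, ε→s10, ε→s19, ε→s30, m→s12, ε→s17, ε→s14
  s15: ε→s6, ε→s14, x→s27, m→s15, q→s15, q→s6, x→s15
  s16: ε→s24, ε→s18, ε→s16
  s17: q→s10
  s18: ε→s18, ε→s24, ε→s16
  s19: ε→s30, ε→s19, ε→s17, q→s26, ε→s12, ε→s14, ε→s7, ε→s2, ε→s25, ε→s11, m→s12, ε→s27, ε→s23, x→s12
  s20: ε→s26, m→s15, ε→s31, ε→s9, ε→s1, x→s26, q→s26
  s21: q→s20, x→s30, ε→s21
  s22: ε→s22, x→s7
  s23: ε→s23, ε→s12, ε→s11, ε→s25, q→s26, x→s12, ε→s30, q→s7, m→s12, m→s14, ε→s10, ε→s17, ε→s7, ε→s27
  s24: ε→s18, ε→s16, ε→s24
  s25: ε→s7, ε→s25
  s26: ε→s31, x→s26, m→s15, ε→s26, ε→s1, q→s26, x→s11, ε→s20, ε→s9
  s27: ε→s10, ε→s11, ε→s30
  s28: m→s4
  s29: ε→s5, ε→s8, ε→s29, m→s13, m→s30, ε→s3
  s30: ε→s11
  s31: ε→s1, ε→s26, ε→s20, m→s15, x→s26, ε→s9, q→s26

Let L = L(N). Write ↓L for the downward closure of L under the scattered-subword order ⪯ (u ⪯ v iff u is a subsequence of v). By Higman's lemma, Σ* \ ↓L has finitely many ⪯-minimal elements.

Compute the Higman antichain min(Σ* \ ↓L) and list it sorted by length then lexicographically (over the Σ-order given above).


Antichain: [qm].

|Q|=32, |F|=7, |δ|=130 (89 ε).
min D↑ (3 st, q0=0, F={2}): 0:m→0,x→0,q→1 1:m→2,x→1,q→1 2:m→2,x→2,q→2 [Hopcroft].
'qm': N↓-sim [19, 14, 8] end={s1,s10,s11,s14,s15,s27,s30,s6} — reject; 2/2 del acc.
1 minimals (antichain).


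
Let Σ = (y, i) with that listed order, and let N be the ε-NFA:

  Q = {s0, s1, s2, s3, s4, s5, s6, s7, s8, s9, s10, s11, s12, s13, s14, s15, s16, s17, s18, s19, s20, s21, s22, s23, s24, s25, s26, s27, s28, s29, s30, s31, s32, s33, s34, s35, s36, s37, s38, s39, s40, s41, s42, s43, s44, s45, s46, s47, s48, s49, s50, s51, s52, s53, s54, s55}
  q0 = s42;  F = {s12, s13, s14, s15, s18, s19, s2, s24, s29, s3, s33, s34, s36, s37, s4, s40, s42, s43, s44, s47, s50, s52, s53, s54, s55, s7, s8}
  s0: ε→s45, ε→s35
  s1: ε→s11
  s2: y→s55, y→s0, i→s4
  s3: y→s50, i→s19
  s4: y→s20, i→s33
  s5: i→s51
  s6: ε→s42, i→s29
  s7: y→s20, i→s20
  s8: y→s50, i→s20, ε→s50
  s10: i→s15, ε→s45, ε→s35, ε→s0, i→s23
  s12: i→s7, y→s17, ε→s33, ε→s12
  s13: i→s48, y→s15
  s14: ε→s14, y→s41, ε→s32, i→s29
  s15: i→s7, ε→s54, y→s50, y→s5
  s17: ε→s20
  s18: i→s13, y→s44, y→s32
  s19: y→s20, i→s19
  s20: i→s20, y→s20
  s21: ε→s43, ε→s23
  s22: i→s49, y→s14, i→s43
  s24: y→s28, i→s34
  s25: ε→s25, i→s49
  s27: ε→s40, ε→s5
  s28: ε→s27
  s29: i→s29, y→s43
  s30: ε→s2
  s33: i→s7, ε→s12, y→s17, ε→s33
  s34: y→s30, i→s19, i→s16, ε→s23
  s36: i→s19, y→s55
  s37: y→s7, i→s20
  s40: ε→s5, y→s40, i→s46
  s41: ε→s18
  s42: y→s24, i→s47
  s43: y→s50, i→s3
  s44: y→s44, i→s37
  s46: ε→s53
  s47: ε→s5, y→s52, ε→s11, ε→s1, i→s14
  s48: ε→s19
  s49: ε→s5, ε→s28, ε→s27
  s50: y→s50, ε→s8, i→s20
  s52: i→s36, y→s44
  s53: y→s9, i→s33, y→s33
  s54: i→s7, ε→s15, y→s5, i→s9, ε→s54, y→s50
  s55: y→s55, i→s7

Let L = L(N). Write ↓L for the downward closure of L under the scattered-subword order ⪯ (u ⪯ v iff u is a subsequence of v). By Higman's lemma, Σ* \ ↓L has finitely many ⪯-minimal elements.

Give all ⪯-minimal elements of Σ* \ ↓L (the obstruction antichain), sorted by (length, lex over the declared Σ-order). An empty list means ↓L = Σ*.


A = [yiiy, yyiyy, iyyii, yyiyii, yyiiii, iiiyyi].

|Q|=56, |F|=27, |δ|=108 (37 ε).
min D↑ (25 st, q0=0, F={17}): 0:y→1,i→2 1:y→3,i→4 2:y→5,i→6 3:y→3,i→7 4:y→8,i→9 5:y→10,i→11 6:y→12,i→13 7:y→14,i→14 8:y→15,i→16 9:y→17,i→9 10:y→10,i→18 11:y→15,i→9 12:y→10,i→19 13:y→20,i→13 14:y→17,i→21 15:y→15,i→21 16:y→17,i→14 17:y→17,i→17 18:y→21,i→17 19:y→22,i→9 20:y→23,i→24 21:y→17,i→17 22:y→23,i→21 23:y→23,i→17 24:y→23,i→9 [Hopcroft].
'yiiy': N↓-sim [46, 40, 30, 11, 2] end={s17,s20} ∉↓L; 4/4 deletions ∈↓L.
'yyiyy': |S_i|=[46, 40, 27, 11, 6, 2] end={s17,s20} rej; 5/5 del acc.
'iyyii': |S_i|=[46, 41, 31, 17, 5, 1] end={s20} rej; 5/5 del acc.
'yyiyii': |S_i|=[46, 40, 27, 11, 6, 2, 1] end={s20} ∉↓L; 6/6 del acc.
'yyiiii': N↓-sim [46, 40, 27, 11, 5, 2, 1] end={s20} ∉↓L; 6/6 single-dels accept.
'iiiyyi': |S_i|=[46, 41, 28, 19, 13, 5, 2] end={s20,s51} ∉↓L; 6/6 deletions ∈↓L.
6 obstructions.


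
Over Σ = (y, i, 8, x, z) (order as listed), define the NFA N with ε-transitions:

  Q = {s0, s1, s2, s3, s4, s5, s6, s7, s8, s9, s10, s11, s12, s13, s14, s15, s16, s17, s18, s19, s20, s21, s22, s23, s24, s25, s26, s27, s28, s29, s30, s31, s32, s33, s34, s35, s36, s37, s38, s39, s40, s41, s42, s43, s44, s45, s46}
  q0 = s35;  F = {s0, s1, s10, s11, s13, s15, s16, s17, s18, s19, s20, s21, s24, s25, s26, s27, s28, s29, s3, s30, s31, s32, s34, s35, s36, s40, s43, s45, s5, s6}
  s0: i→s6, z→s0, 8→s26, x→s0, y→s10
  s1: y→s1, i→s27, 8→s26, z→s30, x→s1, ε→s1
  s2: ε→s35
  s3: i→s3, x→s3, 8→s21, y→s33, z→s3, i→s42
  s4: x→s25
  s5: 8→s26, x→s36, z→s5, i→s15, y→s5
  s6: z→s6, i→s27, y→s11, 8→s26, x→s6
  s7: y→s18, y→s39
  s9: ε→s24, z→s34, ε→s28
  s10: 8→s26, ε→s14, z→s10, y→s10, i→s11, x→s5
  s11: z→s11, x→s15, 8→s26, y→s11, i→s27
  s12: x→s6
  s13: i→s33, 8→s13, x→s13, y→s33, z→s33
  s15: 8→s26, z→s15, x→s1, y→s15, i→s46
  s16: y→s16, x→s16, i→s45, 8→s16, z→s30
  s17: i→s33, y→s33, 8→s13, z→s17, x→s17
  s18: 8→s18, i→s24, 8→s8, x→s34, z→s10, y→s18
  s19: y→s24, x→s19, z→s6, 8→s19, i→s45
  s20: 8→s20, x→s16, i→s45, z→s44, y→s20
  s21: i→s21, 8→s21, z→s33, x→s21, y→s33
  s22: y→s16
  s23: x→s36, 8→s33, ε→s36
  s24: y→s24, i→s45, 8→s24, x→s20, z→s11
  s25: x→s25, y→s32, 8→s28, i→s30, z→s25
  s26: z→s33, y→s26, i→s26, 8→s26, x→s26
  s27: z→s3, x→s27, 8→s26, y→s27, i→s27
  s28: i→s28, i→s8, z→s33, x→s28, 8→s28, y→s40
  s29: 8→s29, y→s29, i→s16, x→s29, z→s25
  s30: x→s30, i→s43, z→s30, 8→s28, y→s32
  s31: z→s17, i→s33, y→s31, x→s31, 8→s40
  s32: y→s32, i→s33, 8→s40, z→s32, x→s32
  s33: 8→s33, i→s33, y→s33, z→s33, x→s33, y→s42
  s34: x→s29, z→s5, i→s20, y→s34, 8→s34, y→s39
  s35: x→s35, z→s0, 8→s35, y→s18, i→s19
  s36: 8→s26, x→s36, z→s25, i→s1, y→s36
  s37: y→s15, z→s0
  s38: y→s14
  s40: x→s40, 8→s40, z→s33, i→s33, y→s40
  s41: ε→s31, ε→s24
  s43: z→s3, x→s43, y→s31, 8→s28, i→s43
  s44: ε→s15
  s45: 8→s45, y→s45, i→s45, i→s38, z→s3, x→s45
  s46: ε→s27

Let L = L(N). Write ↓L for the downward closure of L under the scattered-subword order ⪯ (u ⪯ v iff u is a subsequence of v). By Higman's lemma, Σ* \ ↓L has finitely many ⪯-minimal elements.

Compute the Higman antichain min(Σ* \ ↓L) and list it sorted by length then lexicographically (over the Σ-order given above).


A = [z8z, iizy, yxxzyi].

|Q|=47, |F|=30, |δ|=182 (10 ε).
min D↑ (31 st, q0=0, F={16}): 0:y→1,i→2,8→0,x→0,z→3 1:y→1,i→4,8→1,x→5,z→6 2:y→4,i→7,8→2,x→2,z→8 3:y→6,i→8,8→9,x→3,z→3 4:y→4,i→7,8→4,x→10,z→11 5:y→5,i→10,8→5,x→12,z→13 6:y→6,i→11,8→9,x→13,z→6 7:y→7,i→7,8→7,x→7,z→14 8:y→11,i→15,8→9,x→8,z→8 9:y→9,i→9,8→9,x→9,z→16 10:y→10,i→7,8→10,x→17,z→18 11:y→11,i→15,8→9,x→18,z→11 12:y→12,i→17,8→12,x→12,z→19 13:y→13,i→18,8→9,x→20,z→13 14:y→16,i→14,8→21,x→14,z→14 15:y→15,i→15,8→9,x→15,z→14 16:y→16,i→16,8→16,x→16,z→16 17:y→17,i→7,8→17,x→17,z→22 18:y→18,i→15,8→9,x→23,z→18 19:y→24,i→22,8→25,x→19,z→19 20:y→20,i→23,8→9,x→20,z→19 21:y→16,i→21,8→21,x→21,z→16 22:y→24,i→26,8→25,x→22,z→22 23:y→23,i→15,8→9,x→23,z→22 24:y→24,i→16,8→27,x→24,z→24 25:y→27,i→25,8→25,x→25,z→16 26:y→28,i→26,8→25,x→26,z→14 27:y→27,i→16,8→27,x→27,z→16 28:y→28,i→16,8→27,x→28,z→29 29:y→16,i→16,8→30,x→29,z→29 30:y→16,i→16,8→30,x→30,z→16 (ε-aug+det+¬).
'z8z': run [38, 27, 8, 2] end={s33,s42} ∉↓L; 3/3 single-dels accept.
'iizy': |S_i|=[38, 28, 17, 6, 2] end={s33,s42} ∉↓L; 4/4 del acc.
'yxxzyi': |S_i|=[38, 34, 30, 23, 14, 7, 2] end={s33,s42} — reject; 6/6 single-dels accept.
3 words, ⪯-incomp.


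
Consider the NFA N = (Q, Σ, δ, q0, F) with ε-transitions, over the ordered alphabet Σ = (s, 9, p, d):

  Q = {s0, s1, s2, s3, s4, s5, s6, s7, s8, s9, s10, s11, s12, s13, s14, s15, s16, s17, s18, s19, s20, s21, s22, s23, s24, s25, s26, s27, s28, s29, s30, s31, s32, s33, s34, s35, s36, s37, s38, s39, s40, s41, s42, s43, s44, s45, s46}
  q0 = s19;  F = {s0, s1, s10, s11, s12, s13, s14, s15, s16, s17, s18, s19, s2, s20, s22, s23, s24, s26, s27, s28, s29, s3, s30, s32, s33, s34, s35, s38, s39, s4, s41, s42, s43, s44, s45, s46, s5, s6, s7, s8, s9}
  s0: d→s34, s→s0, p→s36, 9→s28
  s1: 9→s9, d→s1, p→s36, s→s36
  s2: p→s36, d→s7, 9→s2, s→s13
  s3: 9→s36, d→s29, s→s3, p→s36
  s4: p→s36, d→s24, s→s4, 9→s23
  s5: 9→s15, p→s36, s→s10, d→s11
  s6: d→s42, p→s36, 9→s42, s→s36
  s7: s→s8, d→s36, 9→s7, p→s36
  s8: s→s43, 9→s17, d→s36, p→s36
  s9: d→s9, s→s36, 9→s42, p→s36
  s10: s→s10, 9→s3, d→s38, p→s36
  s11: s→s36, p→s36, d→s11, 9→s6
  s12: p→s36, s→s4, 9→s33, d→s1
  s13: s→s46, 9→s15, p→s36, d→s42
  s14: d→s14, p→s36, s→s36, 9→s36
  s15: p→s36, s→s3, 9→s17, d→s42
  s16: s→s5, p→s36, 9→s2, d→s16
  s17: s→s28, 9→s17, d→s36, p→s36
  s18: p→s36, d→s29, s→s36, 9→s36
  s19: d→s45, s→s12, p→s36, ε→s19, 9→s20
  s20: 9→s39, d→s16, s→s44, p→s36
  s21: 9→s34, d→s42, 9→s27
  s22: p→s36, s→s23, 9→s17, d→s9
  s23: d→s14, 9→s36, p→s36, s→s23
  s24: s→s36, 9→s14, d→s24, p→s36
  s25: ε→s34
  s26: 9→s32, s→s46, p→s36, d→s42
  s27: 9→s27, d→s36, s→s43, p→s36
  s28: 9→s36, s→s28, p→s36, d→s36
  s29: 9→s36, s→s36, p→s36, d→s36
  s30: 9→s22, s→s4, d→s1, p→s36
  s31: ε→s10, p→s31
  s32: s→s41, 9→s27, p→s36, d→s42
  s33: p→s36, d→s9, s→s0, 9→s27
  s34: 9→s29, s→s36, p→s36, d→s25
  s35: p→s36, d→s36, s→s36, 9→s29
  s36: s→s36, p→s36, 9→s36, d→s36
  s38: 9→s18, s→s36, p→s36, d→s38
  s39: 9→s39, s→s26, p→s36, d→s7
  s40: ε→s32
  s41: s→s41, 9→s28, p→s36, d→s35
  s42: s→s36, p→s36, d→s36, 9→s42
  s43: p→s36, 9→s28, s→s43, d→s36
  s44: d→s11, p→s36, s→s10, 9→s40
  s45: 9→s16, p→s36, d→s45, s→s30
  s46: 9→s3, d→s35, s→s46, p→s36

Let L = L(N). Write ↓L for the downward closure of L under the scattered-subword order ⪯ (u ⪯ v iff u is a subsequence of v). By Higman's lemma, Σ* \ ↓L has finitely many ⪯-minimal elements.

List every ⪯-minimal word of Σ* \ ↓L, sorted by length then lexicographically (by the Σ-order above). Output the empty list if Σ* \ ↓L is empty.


Antichain: [p, sds, ss99, s99d, 99dd, ds9s9].

|Q|=47, |F|=41, |δ|=176 (4 ε).
min D↑ (42 st, q0=0, F={3}): 0:s→1,9→2,p→3,d→4 1:s→5,9→6,p→3,d→7 2:s→8,9→9,p→3,d→10 3:s→3,9→3,p→3,d→3 4:s→11,9→10,p→3,d→4 5:s→5,9→12,p→3,d→13 6:s→14,9→15,p→3,d→16 7:s→3,9→16,p→3,d→7 8:s→17,9→18,p→3,d→19 9:s→20,9→9,p→3,d→21 10:s→22,9→23,p→3,d→10 11:s→5,9→24,p→3,d→7 12:s→12,9→3,p→3,d→25 13:s→3,9→25,p→3,d→13 14:s→14,9→26,p→3,d→27 15:s→28,9→15,p→3,d→3 16:s→3,9→29,p→3,d→16 17:s→17,9→30,p→3,d→31 18:s→32,9→15,p→3,d→29 19:s→3,9→33,p→3,d→19 20:s→34,9→18,p→3,d→29 21:s→35,9→21,p→3,d→3 22:s→17,9→36,p→3,d→19 23:s→37,9→23,p→3,d→21 24:s→12,9→38,p→3,d→16 25:s→3,9→3,p→3,d→25 26:s→26,9→3,p→3,d→3 27:s→3,9→39,p→3,d→27 28:s→28,9→26,p→3,d→3 29:s→3,9→29,p→3,d→3 30:s→30,9→3,p→3,d→39 31:s→3,9→40,p→3,d→31 32:s→32,9→26,p→3,d→41 33:s→3,9→29,p→3,d→29 34:s→34,9→30,p→3,d→41 35:s→28,9→38,p→3,d→3 36:s→30,9→38,p→3,d→29 37:s→34,9→36,p→3,d→29 38:s→26,9→38,p→3,d→3 39:s→3,9→3,p→3,d→3 40:s→3,9→3,p→3,d→39 41:s→3,9→39,p→3,d→3 [Hopcroft].
'p': N↓-sim [44, 1] end={s36} rej; 1/1 single-dels accept.
'sds': N↓-sim [44, 37, 14, 1] end={s36} ∉↓L; 3/3 single-dels accept.
'ss99': run [44, 37, 18, 7, 1] end={s36} rej; 4/4 deletions ∈↓L.
's99d': run [44, 37, 23, 7, 1] end={s36} rej; 4/4 single-dels accept.
'99dd': run [44, 37, 22, 9, 1] end={s36} ∉↓L; 4/4 single-dels accept.
'ds9s9': run [44, 32, 26, 13, 6, 1] end={s36} — reject; 5/5 single-dels accept.
6 minimals (antichain).


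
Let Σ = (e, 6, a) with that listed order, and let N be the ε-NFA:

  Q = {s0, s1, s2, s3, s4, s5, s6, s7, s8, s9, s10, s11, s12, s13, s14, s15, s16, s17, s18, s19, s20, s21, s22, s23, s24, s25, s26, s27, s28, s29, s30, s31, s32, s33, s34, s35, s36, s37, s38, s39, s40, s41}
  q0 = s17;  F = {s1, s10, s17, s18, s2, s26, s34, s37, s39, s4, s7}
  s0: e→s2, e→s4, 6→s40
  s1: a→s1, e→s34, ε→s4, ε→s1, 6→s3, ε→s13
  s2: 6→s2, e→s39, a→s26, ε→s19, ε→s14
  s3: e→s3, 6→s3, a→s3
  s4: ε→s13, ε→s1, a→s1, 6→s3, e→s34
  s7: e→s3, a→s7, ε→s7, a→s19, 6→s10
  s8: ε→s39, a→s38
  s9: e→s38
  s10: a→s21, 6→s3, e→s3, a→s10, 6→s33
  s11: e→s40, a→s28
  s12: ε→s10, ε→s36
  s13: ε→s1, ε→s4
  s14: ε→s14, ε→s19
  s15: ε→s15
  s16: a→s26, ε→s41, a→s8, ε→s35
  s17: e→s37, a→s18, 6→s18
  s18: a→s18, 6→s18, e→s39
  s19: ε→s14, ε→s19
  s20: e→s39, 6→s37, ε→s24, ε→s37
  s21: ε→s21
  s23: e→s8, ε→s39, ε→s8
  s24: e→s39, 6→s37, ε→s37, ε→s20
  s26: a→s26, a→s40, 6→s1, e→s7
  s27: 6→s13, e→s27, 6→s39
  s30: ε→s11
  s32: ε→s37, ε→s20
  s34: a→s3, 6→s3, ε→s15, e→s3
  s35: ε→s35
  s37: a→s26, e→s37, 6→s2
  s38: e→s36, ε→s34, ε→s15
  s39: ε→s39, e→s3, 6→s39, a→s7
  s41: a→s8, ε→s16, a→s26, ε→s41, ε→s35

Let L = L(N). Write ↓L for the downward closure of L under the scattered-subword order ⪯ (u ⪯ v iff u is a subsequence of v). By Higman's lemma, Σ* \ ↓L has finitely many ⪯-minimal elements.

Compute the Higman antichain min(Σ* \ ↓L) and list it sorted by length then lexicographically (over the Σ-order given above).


min(Σ*\↓L) = [6ee, aee, ea66, ea6ea].

|Q|=42, |F|=11, |δ|=98 (38 ε).
min D↑ (11 st, q0=0, F={8}): 0:e→1,6→2,a→2 1:e→1,6→3,a→4 2:e→5,6→2,a→2 3:e→5,6→3,a→4 4:e→6,6→7,a→4 5:e→8,6→5,a→6 6:e→8,6→9,a→6 7:e→10,6→8,a→7 8:e→8,6→8,a→8 9:e→8,6→8,a→9 10:e→8,6→8,a→8.
'6ee': N↓-sim [19, 17, 10, 1] end={s3} rej; 3/3 deletions ∈↓L.
'aee': |S_i|=[19, 16, 10, 1] end={s3} — reject; 3/3 deletions ∈↓L.
'ea66': |S_i|=[19, 17, 14, 9, 2] end={s3,s33} rej; 4/4 del acc.
'ea6ea': run [19, 17, 14, 9, 3, 1] end={s3} ∉↓L; 5/5 deletions ∈↓L.
4 words, ⪯-incomp.
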